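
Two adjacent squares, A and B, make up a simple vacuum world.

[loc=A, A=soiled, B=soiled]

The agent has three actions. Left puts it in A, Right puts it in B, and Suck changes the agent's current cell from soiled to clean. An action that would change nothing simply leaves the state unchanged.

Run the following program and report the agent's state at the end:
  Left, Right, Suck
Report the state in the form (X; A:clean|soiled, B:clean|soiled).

t=1 Left ⇒ (A; A:soiled, B:soiled)
t=2 Right ⇒ (B; A:soiled, B:soiled)
t=3 Suck ⇒ (B; A:soiled, B:clean)

(B; A:soiled, B:clean)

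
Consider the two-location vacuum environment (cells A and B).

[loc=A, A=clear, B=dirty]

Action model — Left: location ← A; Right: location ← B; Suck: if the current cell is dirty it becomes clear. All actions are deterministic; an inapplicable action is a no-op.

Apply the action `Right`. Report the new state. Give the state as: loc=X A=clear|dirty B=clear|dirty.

loc=B A=clear B=dirty

start: loc=A A=clear B=dirty
Right (#1): loc=B A=clear B=dirty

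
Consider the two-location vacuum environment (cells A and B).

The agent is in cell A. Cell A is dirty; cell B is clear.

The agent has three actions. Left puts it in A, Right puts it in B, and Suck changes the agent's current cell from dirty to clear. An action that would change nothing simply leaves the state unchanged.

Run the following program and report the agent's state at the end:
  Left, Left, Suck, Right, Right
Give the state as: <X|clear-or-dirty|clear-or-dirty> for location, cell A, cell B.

Left (#1): <A|dirty|clear>
Left (#2): <A|dirty|clear>
Suck (#3): <A|clear|clear>
Right (#4): <B|clear|clear>
Right (#5): <B|clear|clear>

<B|clear|clear>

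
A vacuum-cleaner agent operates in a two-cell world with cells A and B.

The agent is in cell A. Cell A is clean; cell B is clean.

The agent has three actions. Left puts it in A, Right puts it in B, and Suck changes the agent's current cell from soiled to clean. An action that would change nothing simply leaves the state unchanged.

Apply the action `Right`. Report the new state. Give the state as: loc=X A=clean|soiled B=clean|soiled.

start: loc=A A=clean B=clean
1) do Right; now loc=B A=clean B=clean

loc=B A=clean B=clean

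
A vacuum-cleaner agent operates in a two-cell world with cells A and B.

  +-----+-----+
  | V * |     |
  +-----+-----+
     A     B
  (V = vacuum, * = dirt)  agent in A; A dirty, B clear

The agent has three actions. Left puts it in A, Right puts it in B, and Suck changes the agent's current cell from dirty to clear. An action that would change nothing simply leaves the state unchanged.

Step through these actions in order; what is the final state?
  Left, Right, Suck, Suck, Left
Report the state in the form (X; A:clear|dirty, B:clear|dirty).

(A; A:dirty, B:clear)

step 1/5 (Left): (A; A:dirty, B:clear)
step 2/5 (Right): (B; A:dirty, B:clear)
step 3/5 (Suck): (B; A:dirty, B:clear)
step 4/5 (Suck): (B; A:dirty, B:clear)
step 5/5 (Left): (A; A:dirty, B:clear)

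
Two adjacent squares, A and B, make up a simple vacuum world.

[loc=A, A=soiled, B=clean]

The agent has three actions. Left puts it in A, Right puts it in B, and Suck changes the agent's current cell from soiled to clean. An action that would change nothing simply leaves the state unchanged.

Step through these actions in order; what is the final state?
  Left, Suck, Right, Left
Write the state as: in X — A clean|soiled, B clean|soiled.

in A — A clean, B clean

1. Left → in A — A soiled, B clean
2. Suck → in A — A clean, B clean
3. Right → in B — A clean, B clean
4. Left → in A — A clean, B clean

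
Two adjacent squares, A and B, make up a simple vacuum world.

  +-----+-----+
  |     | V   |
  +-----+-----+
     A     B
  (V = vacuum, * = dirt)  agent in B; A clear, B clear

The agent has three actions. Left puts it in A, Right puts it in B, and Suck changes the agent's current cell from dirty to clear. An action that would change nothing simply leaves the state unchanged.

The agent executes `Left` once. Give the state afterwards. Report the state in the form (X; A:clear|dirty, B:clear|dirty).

start: (B; A:clear, B:clear)
1) do Left; now (A; A:clear, B:clear)

(A; A:clear, B:clear)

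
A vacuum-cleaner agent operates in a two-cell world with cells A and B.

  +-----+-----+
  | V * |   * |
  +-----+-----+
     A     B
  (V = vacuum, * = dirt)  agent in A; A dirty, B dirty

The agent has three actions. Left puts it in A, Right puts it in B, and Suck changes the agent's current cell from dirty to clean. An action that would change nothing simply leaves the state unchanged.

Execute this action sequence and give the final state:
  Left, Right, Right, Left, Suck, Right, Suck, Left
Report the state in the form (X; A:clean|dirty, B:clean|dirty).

t=1 Left ⇒ (A; A:dirty, B:dirty)
t=2 Right ⇒ (B; A:dirty, B:dirty)
t=3 Right ⇒ (B; A:dirty, B:dirty)
t=4 Left ⇒ (A; A:dirty, B:dirty)
t=5 Suck ⇒ (A; A:clean, B:dirty)
t=6 Right ⇒ (B; A:clean, B:dirty)
t=7 Suck ⇒ (B; A:clean, B:clean)
t=8 Left ⇒ (A; A:clean, B:clean)

(A; A:clean, B:clean)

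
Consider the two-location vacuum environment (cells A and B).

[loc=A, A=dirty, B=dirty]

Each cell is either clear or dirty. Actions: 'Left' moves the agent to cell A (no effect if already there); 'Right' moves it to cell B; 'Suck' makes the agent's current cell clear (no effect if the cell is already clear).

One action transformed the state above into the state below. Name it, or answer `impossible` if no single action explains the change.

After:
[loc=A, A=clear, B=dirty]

Suck

try  Left: (A; A:dirty, B:dirty)
try Right: (B; A:dirty, B:dirty)
try  Suck: (A; A:clear, B:dirty)  ← match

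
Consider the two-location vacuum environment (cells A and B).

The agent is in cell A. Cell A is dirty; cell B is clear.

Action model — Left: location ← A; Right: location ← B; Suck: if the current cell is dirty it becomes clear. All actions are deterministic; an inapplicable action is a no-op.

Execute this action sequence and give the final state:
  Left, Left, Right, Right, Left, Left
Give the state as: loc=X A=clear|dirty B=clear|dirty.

[1] after Left: loc=A A=dirty B=clear
[2] after Left: loc=A A=dirty B=clear
[3] after Right: loc=B A=dirty B=clear
[4] after Right: loc=B A=dirty B=clear
[5] after Left: loc=A A=dirty B=clear
[6] after Left: loc=A A=dirty B=clear

loc=A A=dirty B=clear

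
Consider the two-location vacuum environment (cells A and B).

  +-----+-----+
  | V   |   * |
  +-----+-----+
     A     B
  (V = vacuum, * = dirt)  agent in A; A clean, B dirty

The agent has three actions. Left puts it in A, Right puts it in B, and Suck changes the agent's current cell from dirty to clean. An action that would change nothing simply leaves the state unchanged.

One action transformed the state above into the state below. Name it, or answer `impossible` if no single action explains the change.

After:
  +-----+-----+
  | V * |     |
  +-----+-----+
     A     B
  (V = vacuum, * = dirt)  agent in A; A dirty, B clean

impossible

try  Left: <A|clean|dirty>
try Right: <B|clean|dirty>
try  Suck: <A|clean|dirty>
no single action produces the after-state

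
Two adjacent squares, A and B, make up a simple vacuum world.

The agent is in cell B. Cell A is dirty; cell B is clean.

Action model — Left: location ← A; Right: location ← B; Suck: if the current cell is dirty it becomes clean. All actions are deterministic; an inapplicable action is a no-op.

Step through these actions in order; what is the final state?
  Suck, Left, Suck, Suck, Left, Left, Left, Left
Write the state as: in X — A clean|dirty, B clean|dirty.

in A — A clean, B clean

1) do Suck; now in B — A dirty, B clean
2) do Left; now in A — A dirty, B clean
3) do Suck; now in A — A clean, B clean
4) do Suck; now in A — A clean, B clean
5) do Left; now in A — A clean, B clean
6) do Left; now in A — A clean, B clean
7) do Left; now in A — A clean, B clean
8) do Left; now in A — A clean, B clean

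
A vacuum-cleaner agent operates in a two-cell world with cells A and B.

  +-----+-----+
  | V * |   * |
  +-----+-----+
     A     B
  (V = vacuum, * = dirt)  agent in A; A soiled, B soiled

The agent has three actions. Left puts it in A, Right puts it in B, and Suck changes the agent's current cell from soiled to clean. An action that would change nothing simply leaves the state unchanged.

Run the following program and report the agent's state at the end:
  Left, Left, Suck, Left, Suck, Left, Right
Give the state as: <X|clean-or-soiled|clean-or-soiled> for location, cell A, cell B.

<B|clean|soiled>

1) do Left; now <A|soiled|soiled>
2) do Left; now <A|soiled|soiled>
3) do Suck; now <A|clean|soiled>
4) do Left; now <A|clean|soiled>
5) do Suck; now <A|clean|soiled>
6) do Left; now <A|clean|soiled>
7) do Right; now <B|clean|soiled>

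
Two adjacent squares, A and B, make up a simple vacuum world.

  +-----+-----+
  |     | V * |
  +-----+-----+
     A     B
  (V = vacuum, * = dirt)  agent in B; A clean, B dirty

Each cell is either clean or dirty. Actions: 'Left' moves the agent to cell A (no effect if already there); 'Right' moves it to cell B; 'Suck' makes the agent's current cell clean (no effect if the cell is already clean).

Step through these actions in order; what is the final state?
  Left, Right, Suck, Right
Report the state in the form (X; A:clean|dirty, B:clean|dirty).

[1] after Left: (A; A:clean, B:dirty)
[2] after Right: (B; A:clean, B:dirty)
[3] after Suck: (B; A:clean, B:clean)
[4] after Right: (B; A:clean, B:clean)

(B; A:clean, B:clean)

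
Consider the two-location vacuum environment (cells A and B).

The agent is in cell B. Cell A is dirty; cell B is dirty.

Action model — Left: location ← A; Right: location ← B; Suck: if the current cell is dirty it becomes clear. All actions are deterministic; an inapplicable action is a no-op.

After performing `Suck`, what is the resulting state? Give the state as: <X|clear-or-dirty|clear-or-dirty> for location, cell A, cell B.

<B|dirty|clear>

start: <B|dirty|dirty>
Suck (#1): <B|dirty|clear>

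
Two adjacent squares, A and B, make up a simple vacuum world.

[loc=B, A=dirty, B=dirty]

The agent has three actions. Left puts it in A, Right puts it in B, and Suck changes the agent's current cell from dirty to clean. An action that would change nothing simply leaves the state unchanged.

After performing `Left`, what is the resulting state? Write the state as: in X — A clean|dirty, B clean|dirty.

start: in B — A dirty, B dirty
1. Left → in A — A dirty, B dirty

in A — A dirty, B dirty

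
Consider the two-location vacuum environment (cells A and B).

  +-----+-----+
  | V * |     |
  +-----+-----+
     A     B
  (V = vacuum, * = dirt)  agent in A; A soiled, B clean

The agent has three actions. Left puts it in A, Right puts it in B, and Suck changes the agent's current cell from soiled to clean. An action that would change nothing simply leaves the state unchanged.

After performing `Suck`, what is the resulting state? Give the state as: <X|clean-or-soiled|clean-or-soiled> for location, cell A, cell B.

start: <A|soiled|clean>
1) do Suck; now <A|clean|clean>

<A|clean|clean>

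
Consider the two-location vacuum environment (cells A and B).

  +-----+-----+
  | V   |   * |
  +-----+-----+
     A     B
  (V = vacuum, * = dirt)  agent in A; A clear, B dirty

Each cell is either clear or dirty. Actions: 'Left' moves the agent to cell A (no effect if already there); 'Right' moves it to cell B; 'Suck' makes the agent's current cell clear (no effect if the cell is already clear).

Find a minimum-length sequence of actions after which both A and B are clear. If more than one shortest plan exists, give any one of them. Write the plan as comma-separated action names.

t=1 Right ⇒ in B — A clear, B dirty
t=2 Suck ⇒ in B — A clear, B clear
min 2: go B then Suck

Right, Suck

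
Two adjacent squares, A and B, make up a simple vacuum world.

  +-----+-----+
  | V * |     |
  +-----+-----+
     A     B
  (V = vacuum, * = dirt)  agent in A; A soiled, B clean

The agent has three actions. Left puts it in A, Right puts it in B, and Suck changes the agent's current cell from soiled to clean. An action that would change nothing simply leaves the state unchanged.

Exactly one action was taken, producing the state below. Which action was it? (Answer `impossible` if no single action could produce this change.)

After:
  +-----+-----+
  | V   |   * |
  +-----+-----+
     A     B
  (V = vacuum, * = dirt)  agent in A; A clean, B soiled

impossible

try  Left: <A|soiled|clean>
try Right: <B|soiled|clean>
try  Suck: <A|clean|clean>
no single action produces the after-state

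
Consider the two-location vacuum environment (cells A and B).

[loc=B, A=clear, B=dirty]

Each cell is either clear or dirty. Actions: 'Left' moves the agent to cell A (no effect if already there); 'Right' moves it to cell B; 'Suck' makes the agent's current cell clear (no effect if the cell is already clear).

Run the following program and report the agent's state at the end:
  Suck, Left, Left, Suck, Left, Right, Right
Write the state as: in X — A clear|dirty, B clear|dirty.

in B — A clear, B clear

Suck (#1): in B — A clear, B clear
Left (#2): in A — A clear, B clear
Left (#3): in A — A clear, B clear
Suck (#4): in A — A clear, B clear
Left (#5): in A — A clear, B clear
Right (#6): in B — A clear, B clear
Right (#7): in B — A clear, B clear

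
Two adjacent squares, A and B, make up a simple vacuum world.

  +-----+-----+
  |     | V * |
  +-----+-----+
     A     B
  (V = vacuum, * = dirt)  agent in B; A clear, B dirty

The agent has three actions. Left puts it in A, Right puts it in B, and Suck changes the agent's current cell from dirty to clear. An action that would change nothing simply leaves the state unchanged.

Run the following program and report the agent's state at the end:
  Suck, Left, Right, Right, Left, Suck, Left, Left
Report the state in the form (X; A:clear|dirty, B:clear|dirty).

(A; A:clear, B:clear)

1. Suck → (B; A:clear, B:clear)
2. Left → (A; A:clear, B:clear)
3. Right → (B; A:clear, B:clear)
4. Right → (B; A:clear, B:clear)
5. Left → (A; A:clear, B:clear)
6. Suck → (A; A:clear, B:clear)
7. Left → (A; A:clear, B:clear)
8. Left → (A; A:clear, B:clear)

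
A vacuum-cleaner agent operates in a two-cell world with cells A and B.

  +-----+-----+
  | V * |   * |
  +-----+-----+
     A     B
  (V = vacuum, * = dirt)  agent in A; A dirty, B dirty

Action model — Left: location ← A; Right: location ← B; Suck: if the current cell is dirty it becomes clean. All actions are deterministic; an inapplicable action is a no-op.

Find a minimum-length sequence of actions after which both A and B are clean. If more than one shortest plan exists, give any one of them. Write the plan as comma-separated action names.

step 1/3 (Suck): <A|clean|dirty>
step 2/3 (Right): <B|clean|dirty>
step 3/3 (Suck): <B|clean|clean>
min 3: Suck A + move + Suck B

Suck, Right, Suck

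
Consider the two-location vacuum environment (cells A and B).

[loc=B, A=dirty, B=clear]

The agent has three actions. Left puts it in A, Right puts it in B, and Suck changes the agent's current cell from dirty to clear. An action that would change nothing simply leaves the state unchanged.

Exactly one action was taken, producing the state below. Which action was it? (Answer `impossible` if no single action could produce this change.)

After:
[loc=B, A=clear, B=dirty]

try  Left: loc=A A=dirty B=clear
try Right: loc=B A=dirty B=clear
try  Suck: loc=B A=dirty B=clear
no single action produces the after-state

impossible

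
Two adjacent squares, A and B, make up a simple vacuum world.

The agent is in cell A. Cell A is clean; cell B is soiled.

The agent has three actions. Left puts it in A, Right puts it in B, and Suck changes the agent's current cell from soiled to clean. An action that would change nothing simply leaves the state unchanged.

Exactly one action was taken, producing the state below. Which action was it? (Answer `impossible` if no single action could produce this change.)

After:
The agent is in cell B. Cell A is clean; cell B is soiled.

Right

try  Left: (A; A:clean, B:soiled)
try Right: (B; A:clean, B:soiled)  ← match
try  Suck: (A; A:clean, B:soiled)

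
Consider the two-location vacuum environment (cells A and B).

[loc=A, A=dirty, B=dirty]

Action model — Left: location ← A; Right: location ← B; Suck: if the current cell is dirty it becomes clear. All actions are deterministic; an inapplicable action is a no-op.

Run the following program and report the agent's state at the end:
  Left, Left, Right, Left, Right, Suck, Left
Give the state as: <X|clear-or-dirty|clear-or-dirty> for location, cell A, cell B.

Left (#1): <A|dirty|dirty>
Left (#2): <A|dirty|dirty>
Right (#3): <B|dirty|dirty>
Left (#4): <A|dirty|dirty>
Right (#5): <B|dirty|dirty>
Suck (#6): <B|dirty|clear>
Left (#7): <A|dirty|clear>

<A|dirty|clear>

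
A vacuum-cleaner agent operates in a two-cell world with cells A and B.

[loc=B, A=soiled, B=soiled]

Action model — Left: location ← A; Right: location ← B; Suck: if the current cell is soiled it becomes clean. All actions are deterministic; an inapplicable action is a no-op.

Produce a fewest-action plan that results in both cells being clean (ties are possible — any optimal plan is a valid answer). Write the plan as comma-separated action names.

step 1/3 (Suck): loc=B A=soiled B=clean
step 2/3 (Left): loc=A A=soiled B=clean
step 3/3 (Suck): loc=A A=clean B=clean
min 3: Suck B + move + Suck A

Suck, Left, Suck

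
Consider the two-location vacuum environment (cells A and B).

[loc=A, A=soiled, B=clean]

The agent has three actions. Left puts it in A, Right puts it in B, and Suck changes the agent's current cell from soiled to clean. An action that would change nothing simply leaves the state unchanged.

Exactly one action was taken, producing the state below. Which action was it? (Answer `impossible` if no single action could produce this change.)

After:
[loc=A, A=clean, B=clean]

Suck

try  Left: loc=A A=soiled B=clean
try Right: loc=B A=soiled B=clean
try  Suck: loc=A A=clean B=clean  ← match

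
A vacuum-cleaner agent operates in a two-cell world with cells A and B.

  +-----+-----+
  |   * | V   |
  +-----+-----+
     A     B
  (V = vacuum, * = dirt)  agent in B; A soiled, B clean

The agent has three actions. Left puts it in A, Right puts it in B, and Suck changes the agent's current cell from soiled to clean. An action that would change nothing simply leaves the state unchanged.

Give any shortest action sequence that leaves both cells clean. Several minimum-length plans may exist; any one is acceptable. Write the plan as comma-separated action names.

t=1 Left ⇒ (A; A:soiled, B:clean)
t=2 Suck ⇒ (A; A:clean, B:clean)
min 2: go A then Suck

Left, Suck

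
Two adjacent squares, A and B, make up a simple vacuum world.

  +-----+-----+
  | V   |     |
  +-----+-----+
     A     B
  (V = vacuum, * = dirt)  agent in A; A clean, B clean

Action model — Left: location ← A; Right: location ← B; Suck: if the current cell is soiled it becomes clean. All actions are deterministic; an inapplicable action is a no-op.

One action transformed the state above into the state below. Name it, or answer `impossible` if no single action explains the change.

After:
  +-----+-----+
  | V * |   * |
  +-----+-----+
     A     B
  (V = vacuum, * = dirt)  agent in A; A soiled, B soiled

impossible

try  Left: <A|clean|clean>
try Right: <B|clean|clean>
try  Suck: <A|clean|clean>
no single action produces the after-state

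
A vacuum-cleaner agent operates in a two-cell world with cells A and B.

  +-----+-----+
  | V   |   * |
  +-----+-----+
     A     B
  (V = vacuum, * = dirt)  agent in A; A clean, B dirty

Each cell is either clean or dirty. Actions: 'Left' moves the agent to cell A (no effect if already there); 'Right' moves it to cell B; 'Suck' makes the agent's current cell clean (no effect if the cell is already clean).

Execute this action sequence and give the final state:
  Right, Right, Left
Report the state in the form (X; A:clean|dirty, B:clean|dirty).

step 1/3 (Right): (B; A:clean, B:dirty)
step 2/3 (Right): (B; A:clean, B:dirty)
step 3/3 (Left): (A; A:clean, B:dirty)

(A; A:clean, B:dirty)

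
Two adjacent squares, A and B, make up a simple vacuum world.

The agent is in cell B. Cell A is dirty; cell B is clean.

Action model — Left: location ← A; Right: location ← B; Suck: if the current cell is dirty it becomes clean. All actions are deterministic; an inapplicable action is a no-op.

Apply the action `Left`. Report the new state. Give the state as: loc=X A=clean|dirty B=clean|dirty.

start: loc=B A=dirty B=clean
[1] after Left: loc=A A=dirty B=clean

loc=A A=dirty B=clean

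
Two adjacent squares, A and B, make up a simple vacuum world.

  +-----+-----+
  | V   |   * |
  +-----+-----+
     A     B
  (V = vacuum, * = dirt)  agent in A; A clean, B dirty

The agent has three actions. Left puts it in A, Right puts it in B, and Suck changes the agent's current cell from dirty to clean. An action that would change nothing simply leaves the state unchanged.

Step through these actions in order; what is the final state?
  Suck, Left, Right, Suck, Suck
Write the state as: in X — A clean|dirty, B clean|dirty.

t=1 Suck ⇒ in A — A clean, B dirty
t=2 Left ⇒ in A — A clean, B dirty
t=3 Right ⇒ in B — A clean, B dirty
t=4 Suck ⇒ in B — A clean, B clean
t=5 Suck ⇒ in B — A clean, B clean

in B — A clean, B clean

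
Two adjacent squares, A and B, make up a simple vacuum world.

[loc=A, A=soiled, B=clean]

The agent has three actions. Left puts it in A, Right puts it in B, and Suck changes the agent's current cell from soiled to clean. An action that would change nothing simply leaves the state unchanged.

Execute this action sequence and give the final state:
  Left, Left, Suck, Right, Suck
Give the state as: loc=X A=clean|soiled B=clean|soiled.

1. Left → loc=A A=soiled B=clean
2. Left → loc=A A=soiled B=clean
3. Suck → loc=A A=clean B=clean
4. Right → loc=B A=clean B=clean
5. Suck → loc=B A=clean B=clean

loc=B A=clean B=clean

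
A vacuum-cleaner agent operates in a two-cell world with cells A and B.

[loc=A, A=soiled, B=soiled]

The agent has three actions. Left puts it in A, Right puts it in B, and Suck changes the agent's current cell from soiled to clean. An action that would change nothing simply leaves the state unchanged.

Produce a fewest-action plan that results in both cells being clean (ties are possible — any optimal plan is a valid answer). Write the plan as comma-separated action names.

1) do Suck; now <A|clean|soiled>
2) do Right; now <B|clean|soiled>
3) do Suck; now <B|clean|clean>
min 3: Suck A + move + Suck B

Suck, Right, Suck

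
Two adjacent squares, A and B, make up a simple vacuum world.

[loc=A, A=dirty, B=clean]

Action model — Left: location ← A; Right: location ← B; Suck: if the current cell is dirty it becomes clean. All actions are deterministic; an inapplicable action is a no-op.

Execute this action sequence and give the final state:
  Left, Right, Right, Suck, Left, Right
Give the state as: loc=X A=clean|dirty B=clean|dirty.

1. Left → loc=A A=dirty B=clean
2. Right → loc=B A=dirty B=clean
3. Right → loc=B A=dirty B=clean
4. Suck → loc=B A=dirty B=clean
5. Left → loc=A A=dirty B=clean
6. Right → loc=B A=dirty B=clean

loc=B A=dirty B=clean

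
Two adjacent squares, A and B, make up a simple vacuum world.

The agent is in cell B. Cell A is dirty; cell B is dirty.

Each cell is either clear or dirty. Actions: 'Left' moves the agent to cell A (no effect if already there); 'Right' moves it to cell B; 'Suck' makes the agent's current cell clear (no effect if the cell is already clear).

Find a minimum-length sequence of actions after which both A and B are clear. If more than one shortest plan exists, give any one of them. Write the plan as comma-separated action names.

1. Suck → loc=B A=dirty B=clear
2. Left → loc=A A=dirty B=clear
3. Suck → loc=A A=clear B=clear
min 3: Suck B + move + Suck A

Suck, Left, Suck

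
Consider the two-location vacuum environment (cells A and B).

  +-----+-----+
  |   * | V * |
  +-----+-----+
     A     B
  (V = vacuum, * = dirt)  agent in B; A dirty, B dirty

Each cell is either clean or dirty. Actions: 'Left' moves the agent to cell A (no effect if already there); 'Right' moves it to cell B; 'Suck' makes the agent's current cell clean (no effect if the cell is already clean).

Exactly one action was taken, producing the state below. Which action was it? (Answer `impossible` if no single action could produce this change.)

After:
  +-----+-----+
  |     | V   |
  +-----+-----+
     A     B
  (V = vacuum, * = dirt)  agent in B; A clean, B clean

impossible

try  Left: loc=A A=dirty B=dirty
try Right: loc=B A=dirty B=dirty
try  Suck: loc=B A=dirty B=clean
no single action produces the after-state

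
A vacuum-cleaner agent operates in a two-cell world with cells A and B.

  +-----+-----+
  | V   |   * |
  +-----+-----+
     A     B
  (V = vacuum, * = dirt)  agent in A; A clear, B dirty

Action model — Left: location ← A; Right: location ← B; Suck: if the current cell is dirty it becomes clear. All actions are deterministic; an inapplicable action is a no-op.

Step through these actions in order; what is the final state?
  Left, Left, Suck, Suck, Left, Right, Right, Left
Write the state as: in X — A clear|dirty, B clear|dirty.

1) do Left; now in A — A clear, B dirty
2) do Left; now in A — A clear, B dirty
3) do Suck; now in A — A clear, B dirty
4) do Suck; now in A — A clear, B dirty
5) do Left; now in A — A clear, B dirty
6) do Right; now in B — A clear, B dirty
7) do Right; now in B — A clear, B dirty
8) do Left; now in A — A clear, B dirty

in A — A clear, B dirty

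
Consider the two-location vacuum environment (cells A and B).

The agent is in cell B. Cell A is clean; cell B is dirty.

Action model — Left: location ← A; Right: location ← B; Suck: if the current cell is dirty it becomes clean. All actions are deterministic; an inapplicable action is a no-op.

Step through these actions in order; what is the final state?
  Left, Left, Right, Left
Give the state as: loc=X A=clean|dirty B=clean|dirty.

loc=A A=clean B=dirty

Left (#1): loc=A A=clean B=dirty
Left (#2): loc=A A=clean B=dirty
Right (#3): loc=B A=clean B=dirty
Left (#4): loc=A A=clean B=dirty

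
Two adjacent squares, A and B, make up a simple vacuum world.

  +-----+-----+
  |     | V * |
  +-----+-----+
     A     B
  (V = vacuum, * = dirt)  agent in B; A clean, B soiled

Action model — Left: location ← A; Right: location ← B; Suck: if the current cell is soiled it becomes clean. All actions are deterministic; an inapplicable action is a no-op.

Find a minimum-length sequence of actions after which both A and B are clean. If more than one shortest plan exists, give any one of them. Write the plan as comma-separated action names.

1. Suck → loc=B A=clean B=clean
min 1: B is soiled, one Suck

Suck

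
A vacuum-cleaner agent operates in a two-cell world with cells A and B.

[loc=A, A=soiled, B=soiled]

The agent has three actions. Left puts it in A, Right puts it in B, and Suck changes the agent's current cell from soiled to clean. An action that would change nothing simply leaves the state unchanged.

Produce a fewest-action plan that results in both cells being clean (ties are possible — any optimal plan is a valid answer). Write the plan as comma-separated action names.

1. Suck → in A — A clean, B soiled
2. Right → in B — A clean, B soiled
3. Suck → in B — A clean, B clean
min 3: Suck A + move + Suck B

Suck, Right, Suck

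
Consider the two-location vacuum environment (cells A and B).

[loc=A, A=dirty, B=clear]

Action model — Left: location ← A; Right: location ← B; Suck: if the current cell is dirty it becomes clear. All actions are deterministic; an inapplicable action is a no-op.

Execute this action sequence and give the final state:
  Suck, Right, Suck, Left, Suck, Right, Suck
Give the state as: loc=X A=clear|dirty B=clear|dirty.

loc=B A=clear B=clear

Suck (#1): loc=A A=clear B=clear
Right (#2): loc=B A=clear B=clear
Suck (#3): loc=B A=clear B=clear
Left (#4): loc=A A=clear B=clear
Suck (#5): loc=A A=clear B=clear
Right (#6): loc=B A=clear B=clear
Suck (#7): loc=B A=clear B=clear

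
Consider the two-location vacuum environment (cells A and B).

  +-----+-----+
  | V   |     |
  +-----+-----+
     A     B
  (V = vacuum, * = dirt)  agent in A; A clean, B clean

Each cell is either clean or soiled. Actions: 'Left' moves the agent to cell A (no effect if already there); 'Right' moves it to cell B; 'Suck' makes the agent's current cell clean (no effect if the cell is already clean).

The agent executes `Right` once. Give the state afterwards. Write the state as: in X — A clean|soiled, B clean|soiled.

in B — A clean, B clean

start: in A — A clean, B clean
1) do Right; now in B — A clean, B clean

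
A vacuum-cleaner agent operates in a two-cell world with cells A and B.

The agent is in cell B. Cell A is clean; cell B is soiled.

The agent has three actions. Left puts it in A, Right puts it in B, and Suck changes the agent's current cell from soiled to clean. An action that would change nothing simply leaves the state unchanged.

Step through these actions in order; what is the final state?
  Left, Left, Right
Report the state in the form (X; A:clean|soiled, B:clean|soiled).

t=1 Left ⇒ (A; A:clean, B:soiled)
t=2 Left ⇒ (A; A:clean, B:soiled)
t=3 Right ⇒ (B; A:clean, B:soiled)

(B; A:clean, B:soiled)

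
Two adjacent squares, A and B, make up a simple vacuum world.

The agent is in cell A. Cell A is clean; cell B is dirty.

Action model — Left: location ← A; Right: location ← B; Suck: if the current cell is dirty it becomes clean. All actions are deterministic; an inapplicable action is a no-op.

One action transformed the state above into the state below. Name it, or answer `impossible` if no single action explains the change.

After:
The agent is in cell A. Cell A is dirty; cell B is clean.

impossible

try  Left: (A; A:clean, B:dirty)
try Right: (B; A:clean, B:dirty)
try  Suck: (A; A:clean, B:dirty)
no single action produces the after-state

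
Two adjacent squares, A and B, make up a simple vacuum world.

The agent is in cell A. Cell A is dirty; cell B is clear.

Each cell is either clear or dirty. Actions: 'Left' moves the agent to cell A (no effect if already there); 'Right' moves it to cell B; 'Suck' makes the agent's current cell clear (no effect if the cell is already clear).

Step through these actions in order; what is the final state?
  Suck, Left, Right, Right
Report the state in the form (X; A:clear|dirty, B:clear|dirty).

(B; A:clear, B:clear)

1) do Suck; now (A; A:clear, B:clear)
2) do Left; now (A; A:clear, B:clear)
3) do Right; now (B; A:clear, B:clear)
4) do Right; now (B; A:clear, B:clear)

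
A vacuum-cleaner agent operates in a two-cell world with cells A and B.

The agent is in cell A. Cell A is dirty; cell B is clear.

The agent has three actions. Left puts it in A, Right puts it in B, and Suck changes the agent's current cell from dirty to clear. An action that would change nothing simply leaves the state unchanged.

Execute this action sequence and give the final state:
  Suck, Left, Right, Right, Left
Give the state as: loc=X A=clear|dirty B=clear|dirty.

loc=A A=clear B=clear

Suck (#1): loc=A A=clear B=clear
Left (#2): loc=A A=clear B=clear
Right (#3): loc=B A=clear B=clear
Right (#4): loc=B A=clear B=clear
Left (#5): loc=A A=clear B=clear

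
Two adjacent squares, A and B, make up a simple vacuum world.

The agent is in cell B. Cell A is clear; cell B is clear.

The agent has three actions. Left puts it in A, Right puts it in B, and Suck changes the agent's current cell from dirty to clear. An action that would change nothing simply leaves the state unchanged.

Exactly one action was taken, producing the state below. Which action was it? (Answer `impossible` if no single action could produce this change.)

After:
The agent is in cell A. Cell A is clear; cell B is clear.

try  Left: in A — A clear, B clear  ← match
try Right: in B — A clear, B clear
try  Suck: in B — A clear, B clear

Left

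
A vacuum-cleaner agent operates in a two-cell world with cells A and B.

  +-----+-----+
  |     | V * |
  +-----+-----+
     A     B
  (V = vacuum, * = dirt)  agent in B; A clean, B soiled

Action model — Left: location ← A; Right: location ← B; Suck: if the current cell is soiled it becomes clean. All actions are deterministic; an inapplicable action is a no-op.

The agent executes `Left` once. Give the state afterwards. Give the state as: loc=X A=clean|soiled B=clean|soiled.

loc=A A=clean B=soiled

start: loc=B A=clean B=soiled
t=1 Left ⇒ loc=A A=clean B=soiled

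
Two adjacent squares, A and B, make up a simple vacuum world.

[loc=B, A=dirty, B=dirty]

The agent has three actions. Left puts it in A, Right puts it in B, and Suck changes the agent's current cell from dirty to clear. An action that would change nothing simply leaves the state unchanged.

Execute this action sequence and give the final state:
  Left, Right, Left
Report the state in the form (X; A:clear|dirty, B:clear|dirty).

[1] after Left: (A; A:dirty, B:dirty)
[2] after Right: (B; A:dirty, B:dirty)
[3] after Left: (A; A:dirty, B:dirty)

(A; A:dirty, B:dirty)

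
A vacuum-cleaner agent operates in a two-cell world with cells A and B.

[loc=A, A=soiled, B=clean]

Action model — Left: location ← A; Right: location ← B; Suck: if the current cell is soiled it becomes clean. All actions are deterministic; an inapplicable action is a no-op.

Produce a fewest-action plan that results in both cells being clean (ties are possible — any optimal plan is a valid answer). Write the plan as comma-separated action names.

Suck

1. Suck → in A — A clean, B clean
min 1: A is soiled, one Suck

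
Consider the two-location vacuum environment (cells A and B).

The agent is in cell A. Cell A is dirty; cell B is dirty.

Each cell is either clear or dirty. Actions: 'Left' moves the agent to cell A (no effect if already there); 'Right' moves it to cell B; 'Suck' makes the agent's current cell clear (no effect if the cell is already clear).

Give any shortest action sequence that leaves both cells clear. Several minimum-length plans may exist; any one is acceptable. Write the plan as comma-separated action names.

1) do Suck; now (A; A:clear, B:dirty)
2) do Right; now (B; A:clear, B:dirty)
3) do Suck; now (B; A:clear, B:clear)
min 3: Suck A + move + Suck B

Suck, Right, Suck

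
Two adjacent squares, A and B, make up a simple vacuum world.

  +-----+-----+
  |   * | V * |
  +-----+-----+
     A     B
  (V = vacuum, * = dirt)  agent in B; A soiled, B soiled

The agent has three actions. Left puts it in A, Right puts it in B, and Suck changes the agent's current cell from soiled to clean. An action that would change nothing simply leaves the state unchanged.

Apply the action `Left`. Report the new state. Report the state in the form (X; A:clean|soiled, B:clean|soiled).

(A; A:soiled, B:soiled)

start: (B; A:soiled, B:soiled)
1. Left → (A; A:soiled, B:soiled)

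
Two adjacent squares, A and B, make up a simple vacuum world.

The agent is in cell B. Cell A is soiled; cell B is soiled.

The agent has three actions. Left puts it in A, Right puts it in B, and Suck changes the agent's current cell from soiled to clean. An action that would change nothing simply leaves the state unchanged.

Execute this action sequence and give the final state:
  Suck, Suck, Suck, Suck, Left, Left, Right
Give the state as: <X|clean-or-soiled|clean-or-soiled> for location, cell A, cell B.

1) do Suck; now <B|soiled|clean>
2) do Suck; now <B|soiled|clean>
3) do Suck; now <B|soiled|clean>
4) do Suck; now <B|soiled|clean>
5) do Left; now <A|soiled|clean>
6) do Left; now <A|soiled|clean>
7) do Right; now <B|soiled|clean>

<B|soiled|clean>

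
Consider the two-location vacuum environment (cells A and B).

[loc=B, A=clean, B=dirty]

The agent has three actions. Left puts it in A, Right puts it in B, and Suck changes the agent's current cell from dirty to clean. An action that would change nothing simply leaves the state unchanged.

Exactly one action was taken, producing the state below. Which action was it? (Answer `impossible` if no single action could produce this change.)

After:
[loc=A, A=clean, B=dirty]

Left

try  Left: in A — A clean, B dirty  ← match
try Right: in B — A clean, B dirty
try  Suck: in B — A clean, B clean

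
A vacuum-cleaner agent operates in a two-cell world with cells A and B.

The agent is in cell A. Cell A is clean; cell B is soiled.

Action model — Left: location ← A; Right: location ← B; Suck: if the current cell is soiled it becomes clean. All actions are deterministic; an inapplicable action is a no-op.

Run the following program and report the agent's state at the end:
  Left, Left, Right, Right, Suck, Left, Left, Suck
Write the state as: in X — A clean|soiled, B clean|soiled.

in A — A clean, B clean

1. Left → in A — A clean, B soiled
2. Left → in A — A clean, B soiled
3. Right → in B — A clean, B soiled
4. Right → in B — A clean, B soiled
5. Suck → in B — A clean, B clean
6. Left → in A — A clean, B clean
7. Left → in A — A clean, B clean
8. Suck → in A — A clean, B clean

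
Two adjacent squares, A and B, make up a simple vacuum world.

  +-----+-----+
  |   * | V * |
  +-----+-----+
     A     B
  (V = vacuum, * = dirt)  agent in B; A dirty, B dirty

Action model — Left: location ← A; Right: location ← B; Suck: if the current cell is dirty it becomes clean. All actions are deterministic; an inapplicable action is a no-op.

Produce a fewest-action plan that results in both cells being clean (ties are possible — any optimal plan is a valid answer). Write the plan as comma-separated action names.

Suck, Left, Suck

1. Suck → <B|dirty|clean>
2. Left → <A|dirty|clean>
3. Suck → <A|clean|clean>
min 3: Suck B + move + Suck A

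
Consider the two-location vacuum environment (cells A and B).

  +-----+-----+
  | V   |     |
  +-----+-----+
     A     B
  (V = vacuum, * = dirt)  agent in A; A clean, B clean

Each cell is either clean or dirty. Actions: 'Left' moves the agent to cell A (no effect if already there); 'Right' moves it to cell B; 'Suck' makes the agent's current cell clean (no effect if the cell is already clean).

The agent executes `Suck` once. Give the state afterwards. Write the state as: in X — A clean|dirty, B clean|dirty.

in A — A clean, B clean

start: in A — A clean, B clean
step 1/1 (Suck): in A — A clean, B clean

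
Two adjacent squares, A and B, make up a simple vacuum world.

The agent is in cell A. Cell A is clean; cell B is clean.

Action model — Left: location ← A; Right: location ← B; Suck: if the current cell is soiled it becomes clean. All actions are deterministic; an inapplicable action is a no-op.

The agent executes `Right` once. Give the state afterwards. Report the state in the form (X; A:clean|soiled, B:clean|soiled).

start: (A; A:clean, B:clean)
t=1 Right ⇒ (B; A:clean, B:clean)

(B; A:clean, B:clean)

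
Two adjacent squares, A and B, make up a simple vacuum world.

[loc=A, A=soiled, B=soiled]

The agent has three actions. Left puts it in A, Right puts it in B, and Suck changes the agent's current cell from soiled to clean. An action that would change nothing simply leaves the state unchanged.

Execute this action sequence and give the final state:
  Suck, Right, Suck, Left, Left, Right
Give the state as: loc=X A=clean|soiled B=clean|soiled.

loc=B A=clean B=clean

step 1/6 (Suck): loc=A A=clean B=soiled
step 2/6 (Right): loc=B A=clean B=soiled
step 3/6 (Suck): loc=B A=clean B=clean
step 4/6 (Left): loc=A A=clean B=clean
step 5/6 (Left): loc=A A=clean B=clean
step 6/6 (Right): loc=B A=clean B=clean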